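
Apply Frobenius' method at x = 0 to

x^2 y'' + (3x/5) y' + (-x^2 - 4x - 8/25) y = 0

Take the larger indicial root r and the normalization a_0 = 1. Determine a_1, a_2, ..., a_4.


Write in Frobenius form y'' + (p(x)/x) y' + (q(x)/x^2) y = 0:
  p(x) = 3/5,  q(x) = -x^2 - 4x - 8/25.
Indicial equation: r(r-1) + (3/5) r + (-8/25) = 0 -> roots r_1 = 4/5, r_2 = -2/5.
Take r = r_1 = 4/5. Let y(x) = x^r sum_{n>=0} a_n x^n with a_0 = 1.
Substitute y = x^r sum a_n x^n and match x^{r+n}. The recurrence is
  D(n) a_n - 4 a_{n-1} - 1 a_{n-2} = 0,  where D(n) = (r+n)(r+n-1) + (3/5)(r+n) + (-8/25).
  a_n = [4 a_{n-1} + 1 a_{n-2}] / D(n).
Since the indicial polynomial factors as (r - r_1)(r - r_2), D(n) = (r_1 + n - r_1)(r_1 + n - r_2) = n(n + 6/5).
Evaluating step by step (a_0 = 1):
  n = 1: D(1) = 1(1 + 6/5) = 11/5; numerator = 4(1) = 4; a_1 = (4)/(11/5) = 20/11
  n = 2: D(2) = 2(2 + 6/5) = 32/5; numerator = 4(20/11) + 1(1) = 91/11; a_2 = (91/11)/(32/5) = 455/352
  n = 3: D(3) = 3(3 + 6/5) = 63/5; numerator = 4(455/352) + 1(20/11) = 615/88; a_3 = (615/88)/(63/5) = 1025/1848
  n = 4: D(4) = 4(4 + 6/5) = 104/5; numerator = 4(1025/1848) + 1(455/352) = 25955/7392; a_4 = (25955/7392)/(104/5) = 129775/768768

r = 4/5; a_0 = 1; a_1 = 20/11; a_2 = 455/352; a_3 = 1025/1848; a_4 = 129775/768768


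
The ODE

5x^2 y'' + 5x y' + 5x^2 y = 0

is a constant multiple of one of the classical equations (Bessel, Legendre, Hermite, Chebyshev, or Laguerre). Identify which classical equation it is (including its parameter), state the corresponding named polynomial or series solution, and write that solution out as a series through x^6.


All three coefficients share the factor 5; dividing through by 5 gives  x^2 y'' + x y' + x^2 y = 0.
This matches the Bessel equation x^2 y'' + x y' + (x^2 - nu^2) y = 0 with nu^2 = 0, so nu = 0; the solution bounded at x = 0 is J_0(x).
Frobenius at x = 0: indicial roots ±nu; for r = nu the recurrence k(k + 2nu) c_k = -c_{k-2} gives the standard series J_nu(x) = sum_{k>=0} (-1)^k / (k! (k+nu)!) (x/2)^(2k+nu). Evaluate the first 4 terms:
  k = 0: (-1)^0 / (0! * 0! * 2^0) x^0 = 1/(1*1*1) x^0 = (1) x^0
  k = 1: (-1)^1 / (1! * 1! * 2^2) x^2 = -1/(1*1*4) x^2 = (-1/4) x^2
  k = 2: (-1)^2 / (2! * 2! * 2^4) x^4 = 1/(2*2*16) x^4 = (1/64) x^4
  k = 3: (-1)^3 / (3! * 3! * 2^6) x^6 = -1/(6*6*64) x^6 = (-1/2304) x^6
Hence J_0(x) = -x^6/2304 + x^4/64 - x^2/4 + 1 + ....

J_0(x); series = -x^6/2304 + x^4/64 - x^2/4 + 1


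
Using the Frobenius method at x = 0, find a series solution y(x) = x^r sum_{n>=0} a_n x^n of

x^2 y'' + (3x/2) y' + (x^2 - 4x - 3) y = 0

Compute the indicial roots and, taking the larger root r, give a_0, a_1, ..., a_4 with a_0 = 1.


Write in Frobenius form y'' + (p(x)/x) y' + (q(x)/x^2) y = 0:
  p(x) = 3/2,  q(x) = x^2 - 4x - 3.
Indicial equation: r(r-1) + (3/2) r + (-3) = 0 -> roots r_1 = 3/2, r_2 = -2.
Take r = r_1 = 3/2. Let y(x) = x^r sum_{n>=0} a_n x^n with a_0 = 1.
Substitute y = x^r sum a_n x^n and match x^{r+n}. The recurrence is
  D(n) a_n - 4 a_{n-1} + 1 a_{n-2} = 0,  where D(n) = (r+n)(r+n-1) + (3/2)(r+n) + (-3).
  a_n = [4 a_{n-1} - 1 a_{n-2}] / D(n).
Since the indicial polynomial factors as (r - r_1)(r - r_2), D(n) = (r_1 + n - r_1)(r_1 + n - r_2) = n(n + 7/2).
Evaluating step by step (a_0 = 1):
  n = 1: D(1) = 1(1 + 7/2) = 9/2; numerator = 4(1) = 4; a_1 = (4)/(9/2) = 8/9
  n = 2: D(2) = 2(2 + 7/2) = 11; numerator = 4(8/9) - 1(1) = 23/9; a_2 = (23/9)/(11) = 23/99
  n = 3: D(3) = 3(3 + 7/2) = 39/2; numerator = 4(23/99) - 1(8/9) = 4/99; a_3 = (4/99)/(39/2) = 8/3861
  n = 4: D(4) = 4(4 + 7/2) = 30; numerator = 4(8/3861) - 1(23/99) = -865/3861; a_4 = (-865/3861)/(30) = -173/23166

r = 3/2; a_0 = 1; a_1 = 8/9; a_2 = 23/99; a_3 = 8/3861; a_4 = -173/23166


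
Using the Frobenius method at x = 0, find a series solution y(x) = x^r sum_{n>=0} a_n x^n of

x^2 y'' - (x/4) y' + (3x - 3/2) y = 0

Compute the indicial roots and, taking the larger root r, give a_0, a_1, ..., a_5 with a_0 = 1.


Write in Frobenius form y'' + (p(x)/x) y' + (q(x)/x^2) y = 0:
  p(x) = -1/4,  q(x) = 3x - 3/2.
Indicial equation: r(r-1) + (-1/4) r + (-3/2) = 0 -> roots r_1 = 2, r_2 = -3/4.
Take r = r_1 = 2. Let y(x) = x^r sum_{n>=0} a_n x^n with a_0 = 1.
Substitute y = x^r sum a_n x^n and match x^{r+n}. The recurrence is
  D(n) a_n + 3 a_{n-1} = 0,  where D(n) = (r+n)(r+n-1) + (-1/4)(r+n) + (-3/2).
  a_n = -3 / D(n) * a_{n-1}.
Since the indicial polynomial factors as (r - r_1)(r - r_2), D(n) = (r_1 + n - r_1)(r_1 + n - r_2) = n(n + 11/4).
Evaluating step by step (a_0 = 1):
  n = 1: D(1) = 1(1 + 11/4) = 15/4; numerator = -3(1) = -3; a_1 = (-3)/(15/4) = -4/5
  n = 2: D(2) = 2(2 + 11/4) = 19/2; numerator = -3(-4/5) = 12/5; a_2 = (12/5)/(19/2) = 24/95
  n = 3: D(3) = 3(3 + 11/4) = 69/4; numerator = -3(24/95) = -72/95; a_3 = (-72/95)/(69/4) = -96/2185
  n = 4: D(4) = 4(4 + 11/4) = 27; numerator = -3(-96/2185) = 288/2185; a_4 = (288/2185)/(27) = 32/6555
  n = 5: D(5) = 5(5 + 11/4) = 155/4; numerator = -3(32/6555) = -32/2185; a_5 = (-32/2185)/(155/4) = -128/338675

r = 2; a_0 = 1; a_1 = -4/5; a_2 = 24/95; a_3 = -96/2185; a_4 = 32/6555; a_5 = -128/338675


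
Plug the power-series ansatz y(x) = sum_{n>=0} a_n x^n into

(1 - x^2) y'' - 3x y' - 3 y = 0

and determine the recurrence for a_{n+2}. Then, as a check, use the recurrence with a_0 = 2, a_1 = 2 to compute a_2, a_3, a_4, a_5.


Substitute y = sum_n a_n x^n.
(1 - 1 x^2) y'' contributes (n+2)(n+1) a_{n+2} - n(n-1) a_n at x^n.
-3 x y'(x) contributes -3 n a_n at x^n.
-3 y(x) contributes -3 a_n at x^n.
Matching x^n: (n+2)(n+1) a_{n+2} + (-n(n-1) - 3 n - 3) a_n = 0.
Thus a_{n+2} = (n(n-1) + 3 n + 3) / ((n+1)(n+2)) * a_n.

Check with a_0 = 2, a_1 = 2 (apply the recurrence for n = 0, 1, 2, 3): a_0 = 2, a_1 = 2, a_2 = 3, a_3 = 2, a_4 = 11/4, a_5 = 9/5.

a_(n+2) = (n(n-1) + 3 n + 3) / ((n+1)(n+2)) * a_n; check: a_0 = 2, a_1 = 2, a_2 = 3, a_3 = 2, a_4 = 11/4, a_5 = 9/5


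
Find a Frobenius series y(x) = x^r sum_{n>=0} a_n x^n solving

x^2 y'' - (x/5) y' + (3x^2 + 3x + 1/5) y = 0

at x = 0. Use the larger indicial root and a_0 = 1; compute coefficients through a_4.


Write in Frobenius form y'' + (p(x)/x) y' + (q(x)/x^2) y = 0:
  p(x) = -1/5,  q(x) = 3x^2 + 3x + 1/5.
Indicial equation: r(r-1) + (-1/5) r + (1/5) = 0 -> roots r_1 = 1, r_2 = 1/5.
Take r = r_1 = 1. Let y(x) = x^r sum_{n>=0} a_n x^n with a_0 = 1.
Substitute y = x^r sum a_n x^n and match x^{r+n}. The recurrence is
  D(n) a_n + 3 a_{n-1} + 3 a_{n-2} = 0,  where D(n) = (r+n)(r+n-1) + (-1/5)(r+n) + (1/5).
  a_n = [-3 a_{n-1} - 3 a_{n-2}] / D(n).
Since the indicial polynomial factors as (r - r_1)(r - r_2), D(n) = (r_1 + n - r_1)(r_1 + n - r_2) = n(n + 4/5).
Evaluating step by step (a_0 = 1):
  n = 1: D(1) = 1(1 + 4/5) = 9/5; numerator = -3(1) = -3; a_1 = (-3)/(9/5) = -5/3
  n = 2: D(2) = 2(2 + 4/5) = 28/5; numerator = -3(-5/3) - 3(1) = 2; a_2 = (2)/(28/5) = 5/14
  n = 3: D(3) = 3(3 + 4/5) = 57/5; numerator = -3(5/14) - 3(-5/3) = 55/14; a_3 = (55/14)/(57/5) = 275/798
  n = 4: D(4) = 4(4 + 4/5) = 96/5; numerator = -3(275/798) - 3(5/14) = -40/19; a_4 = (-40/19)/(96/5) = -25/228

r = 1; a_0 = 1; a_1 = -5/3; a_2 = 5/14; a_3 = 275/798; a_4 = -25/228


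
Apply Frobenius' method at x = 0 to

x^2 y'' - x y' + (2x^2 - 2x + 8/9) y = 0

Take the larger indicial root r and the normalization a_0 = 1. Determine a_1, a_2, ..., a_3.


Write in Frobenius form y'' + (p(x)/x) y' + (q(x)/x^2) y = 0:
  p(x) = -1,  q(x) = 2x^2 - 2x + 8/9.
Indicial equation: r(r-1) + (-1) r + (8/9) = 0 -> roots r_1 = 4/3, r_2 = 2/3.
Take r = r_1 = 4/3. Let y(x) = x^r sum_{n>=0} a_n x^n with a_0 = 1.
Substitute y = x^r sum a_n x^n and match x^{r+n}. The recurrence is
  D(n) a_n - 2 a_{n-1} + 2 a_{n-2} = 0,  where D(n) = (r+n)(r+n-1) + (-1)(r+n) + (8/9).
  a_n = [2 a_{n-1} - 2 a_{n-2}] / D(n).
Since the indicial polynomial factors as (r - r_1)(r - r_2), D(n) = (r_1 + n - r_1)(r_1 + n - r_2) = n(n + 2/3).
Evaluating step by step (a_0 = 1):
  n = 1: D(1) = 1(1 + 2/3) = 5/3; numerator = 2(1) = 2; a_1 = (2)/(5/3) = 6/5
  n = 2: D(2) = 2(2 + 2/3) = 16/3; numerator = 2(6/5) - 2(1) = 2/5; a_2 = (2/5)/(16/3) = 3/40
  n = 3: D(3) = 3(3 + 2/3) = 11; numerator = 2(3/40) - 2(6/5) = -9/4; a_3 = (-9/4)/(11) = -9/44

r = 4/3; a_0 = 1; a_1 = 6/5; a_2 = 3/40; a_3 = -9/44


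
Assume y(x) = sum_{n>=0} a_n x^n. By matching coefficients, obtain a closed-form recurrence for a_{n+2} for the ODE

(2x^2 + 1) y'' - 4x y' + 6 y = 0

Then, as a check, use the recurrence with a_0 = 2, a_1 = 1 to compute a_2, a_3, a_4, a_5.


Substitute y = sum_n a_n x^n.
(1 + 2 x^2) y'' contributes (n+2)(n+1) a_{n+2} + 2 n(n-1) a_n at x^n.
-4 x y'(x) contributes -4 n a_n at x^n.
6 y(x) contributes 6 a_n at x^n.
Matching x^n: (n+2)(n+1) a_{n+2} + (2 n(n-1) - 4 n + 6) a_n = 0.
Thus a_{n+2} = (-2 n(n-1) + 4 n - 6) / ((n+1)(n+2)) * a_n.

Check with a_0 = 2, a_1 = 1 (apply the recurrence for n = 0, 1, 2, 3): a_0 = 2, a_1 = 1, a_2 = -6, a_3 = -1/3, a_4 = 1, a_5 = 1/10.

a_(n+2) = (-2 n(n-1) + 4 n - 6) / ((n+1)(n+2)) * a_n; check: a_0 = 2, a_1 = 1, a_2 = -6, a_3 = -1/3, a_4 = 1, a_5 = 1/10


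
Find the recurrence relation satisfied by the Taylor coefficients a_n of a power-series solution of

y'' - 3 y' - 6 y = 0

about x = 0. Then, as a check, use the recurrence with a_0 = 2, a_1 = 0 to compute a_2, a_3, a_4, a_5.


Substitute y = sum_n a_n x^n.
y''(x) has coefficient (n+2)(n+1) a_{n+2} at x^n;
-3 y'(x) has coefficient -3 (n+1) a_{n+1} at x^n;
-6 y(x) has coefficient -6 a_n at x^n.
Matching x^n: (n+2)(n+1) a_{n+2} - 3 (n+1) a_{n+1} - 6 a_n = 0.
Thus a_{n+2} = [3 (n+1) a_{n+1} + 6 a_n] / ((n+1)(n+2)).

Check with a_0 = 2, a_1 = 0 (apply the recurrence for n = 0, 1, 2, 3): a_0 = 2, a_1 = 0, a_2 = 6, a_3 = 6, a_4 = 15/2, a_5 = 63/10.

a_(n+2) = [3 (n+1) a_(n+1) + 6 a_n] / ((n+1)(n+2)); check: a_0 = 2, a_1 = 0, a_2 = 6, a_3 = 6, a_4 = 15/2, a_5 = 63/10


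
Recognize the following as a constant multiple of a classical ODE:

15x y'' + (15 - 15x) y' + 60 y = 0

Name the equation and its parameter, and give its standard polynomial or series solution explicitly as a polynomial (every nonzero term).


All three coefficients share the factor 15; dividing through by 15 gives  x y'' + (1 - x) y' + 4 y = 0.
This matches the Laguerre equation x y'' + (1 - x) y' + n y = 0 with n = 4; the polynomial solution is L_4(x).
With y = sum_k a_k x^k, matching x^k gives (k+1)k a_{k+1} + (k+1) a_{k+1} - k a_k + n a_k = 0, i.e. (k+1)^2 a_{k+1} = (k - n) a_k = (k - 4) a_k. The right side vanishes at k = 4, so the series terminates at degree 4.
Standard normalization L_n(0) = 1 gives a_0 = 1. Work upward with a_{k+1} = (k - 4) a_k / (k+1)^2:
  a_1 = (0 - 4)(1) / 1^2 = -4/1 = -4
  a_2 = (1 - 4)(-4) / 2^2 = 12/4 = 3
  a_3 = (2 - 4)(3) / 3^2 = -6/9 = -2/3
  a_4 = (3 - 4)(-2/3) / 4^2 = (2/3)/16 = 1/24
Hence L_4(x) = x^4/24 - 2 x^3/3 + 3 x^2 - 4 x + 1.

L_4(x); series = x^4/24 - 2 x^3/3 + 3 x^2 - 4 x + 1


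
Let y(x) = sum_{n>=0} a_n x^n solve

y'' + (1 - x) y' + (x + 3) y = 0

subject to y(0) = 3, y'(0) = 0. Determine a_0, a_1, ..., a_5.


Ansatz: y(x) = sum_{n>=0} a_n x^n, so y'(x) = sum_{n>=1} n a_n x^(n-1) and y''(x) = sum_{n>=2} n(n-1) a_n x^(n-2).
Substitute into P(x) y'' + Q(x) y' + R(x) y = 0 with P(x) = 1, Q(x) = 1 - x, R(x) = x + 3, and match powers of x.
Initial conditions: a_0 = 3, a_1 = 0.
Setting the coefficient of each power of x to zero and solving order by order (substituting the coefficients already found):
  x^0: 2 a_2 + a_1 + 3 a_0 = 0  ->  2 a_2 = -a_1 - 3 a_0 = -9  ->  a_2 = -9/2
  x^1: 6 a_3 + 2 a_2 + 2 a_1 + a_0 = 0  ->  6 a_3 = -2 a_2 - 2 a_1 - a_0 = 6  ->  a_3 = 1
  x^2: 12 a_4 + 3 a_3 + a_2 + a_1 = 0  ->  12 a_4 = -3 a_3 - a_2 - a_1 = 3/2  ->  a_4 = 1/8
  x^3: 20 a_5 + 4 a_4 + a_2 = 0  ->  20 a_5 = -4 a_4 - a_2 = 4  ->  a_5 = 1/5
Truncated series: y(x) = 3 - (9/2) x^2 + x^3 + (1/8) x^4 + (1/5) x^5 + O(x^6).

a_0 = 3; a_1 = 0; a_2 = -9/2; a_3 = 1; a_4 = 1/8; a_5 = 1/5


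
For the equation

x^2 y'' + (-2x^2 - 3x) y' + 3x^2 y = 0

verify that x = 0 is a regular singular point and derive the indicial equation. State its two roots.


Divide by x^2 to reach normal form y'' + P_1(x) y' + P_2(x) y = 0 with P_1(x) = -2 - 3/x and P_2(x) = 3.
x = 0 is a singular point because the y'-coefficient -2 - 3/x has a pole at x = 0.
It is a regular singular point because x P_1(x) = p(x) = -2x - 3 and x^2 P_2(x) = q(x) = 3x^2 are polynomials, hence analytic at x = 0.
p(0) = -3,  q(0) = 0.
Indicial equation: r(r-1) + p(0) r + q(0) = 0, i.e. r^2 + (p(0) - 1) r + q(0) = 0, i.e. r^2 - 4 r = 0.
Discriminant: (-4)^2 - 4(0) = 16, so r = (4 ± 4)/2.
Solving: r_1 = 4, r_2 = 0.

indicial: r^2 - 4 r = 0; roots r_1 = 4, r_2 = 0


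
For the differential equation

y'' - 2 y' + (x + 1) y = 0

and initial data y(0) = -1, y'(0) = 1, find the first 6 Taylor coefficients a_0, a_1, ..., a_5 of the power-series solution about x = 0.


Ansatz: y(x) = sum_{n>=0} a_n x^n, so y'(x) = sum_{n>=1} n a_n x^(n-1) and y''(x) = sum_{n>=2} n(n-1) a_n x^(n-2).
Substitute into P(x) y'' + Q(x) y' + R(x) y = 0 with P(x) = 1, Q(x) = -2, R(x) = x + 1, and match powers of x.
Initial conditions: a_0 = -1, a_1 = 1.
Setting the coefficient of each power of x to zero and solving order by order (substituting the coefficients already found):
  x^0: 2 a_2 - 2 a_1 + a_0 = 0  ->  2 a_2 = 2 a_1 - a_0 = 3  ->  a_2 = 3/2
  x^1: 6 a_3 - 4 a_2 + a_1 + a_0 = 0  ->  6 a_3 = 4 a_2 - a_1 - a_0 = 6  ->  a_3 = 1
  x^2: 12 a_4 - 6 a_3 + a_2 + a_1 = 0  ->  12 a_4 = 6 a_3 - a_2 - a_1 = 7/2  ->  a_4 = 7/24
  x^3: 20 a_5 - 8 a_4 + a_3 + a_2 = 0  ->  20 a_5 = 8 a_4 - a_3 - a_2 = -1/6  ->  a_5 = -1/120
Truncated series: y(x) = -1 + x + (3/2) x^2 + x^3 + (7/24) x^4 - (1/120) x^5 + O(x^6).

a_0 = -1; a_1 = 1; a_2 = 3/2; a_3 = 1; a_4 = 7/24; a_5 = -1/120


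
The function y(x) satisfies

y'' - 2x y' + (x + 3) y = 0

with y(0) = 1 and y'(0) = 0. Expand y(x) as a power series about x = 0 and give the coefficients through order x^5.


Ansatz: y(x) = sum_{n>=0} a_n x^n, so y'(x) = sum_{n>=1} n a_n x^(n-1) and y''(x) = sum_{n>=2} n(n-1) a_n x^(n-2).
Substitute into P(x) y'' + Q(x) y' + R(x) y = 0 with P(x) = 1, Q(x) = -2x, R(x) = x + 3, and match powers of x.
Initial conditions: a_0 = 1, a_1 = 0.
Setting the coefficient of each power of x to zero and solving order by order (substituting the coefficients already found):
  x^0: 2 a_2 + 3 a_0 = 0  ->  2 a_2 = -3 a_0 = -3  ->  a_2 = -3/2
  x^1: 6 a_3 + a_1 + a_0 = 0  ->  6 a_3 = -a_1 - a_0 = -1  ->  a_3 = -1/6
  x^2: 12 a_4 - a_2 + a_1 = 0  ->  12 a_4 = a_2 - a_1 = -3/2  ->  a_4 = -1/8
  x^3: 20 a_5 - 3 a_3 + a_2 = 0  ->  20 a_5 = 3 a_3 - a_2 = 1  ->  a_5 = 1/20
Truncated series: y(x) = 1 - (3/2) x^2 - (1/6) x^3 - (1/8) x^4 + (1/20) x^5 + O(x^6).

a_0 = 1; a_1 = 0; a_2 = -3/2; a_3 = -1/6; a_4 = -1/8; a_5 = 1/20


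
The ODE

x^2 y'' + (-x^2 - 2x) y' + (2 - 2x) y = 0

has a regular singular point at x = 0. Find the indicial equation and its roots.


Divide by x^2 to reach normal form y'' + P_1(x) y' + P_2(x) y = 0 with P_1(x) = -1 - 2/x and P_2(x) = -2/x + 2/x^2.
x = 0 is a singular point because the y'-coefficient -1 - 2/x has a pole at x = 0 and the y-coefficient -2/x + 2/x^2 has a pole at x = 0.
It is a regular singular point because x P_1(x) = p(x) = -x - 2 and x^2 P_2(x) = q(x) = 2 - 2x are polynomials, hence analytic at x = 0.
p(0) = -2,  q(0) = 2.
Indicial equation: r(r-1) + p(0) r + q(0) = 0, i.e. r^2 + (p(0) - 1) r + q(0) = 0, i.e. r^2 - 3 r + 2 = 0.
Discriminant: (-3)^2 - 4(2) = 1, so r = (3 ± 1)/2.
Solving: r_1 = 2, r_2 = 1.

indicial: r^2 - 3 r + 2 = 0; roots r_1 = 2, r_2 = 1


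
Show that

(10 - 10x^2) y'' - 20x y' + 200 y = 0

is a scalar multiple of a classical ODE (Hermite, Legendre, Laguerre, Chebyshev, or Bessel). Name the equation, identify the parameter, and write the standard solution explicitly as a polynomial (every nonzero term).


All three coefficients share the factor 10; dividing through by 10 gives  (1 - x^2) y'' - 2x y' + 20 y = 0.
This matches the Legendre equation (1 - x^2) y'' - 2x y' + n(n+1) y = 0 (note the -2x y' term) with n(n+1) = 20, so n = 4; the polynomial solution is P_4(x).
With y = sum_k a_k x^k, matching x^k gives (k+2)(k+1) a_{k+2} = [k(k+1) - n(n+1)] a_k = (k - 4)(k + 5) a_k. The right side vanishes at k = 4, so the series with the parity of 4 terminates at degree 4.
Standard normalization (P_n(1) = 1): leading coefficient (2n)!/(2^n (n!)^2) = 40320/(16*576) = 35/8, so a_4 = 35/8. Work downward with a_k = (k+1)(k+2) a_{k+2} / ((k - 4)(k + 5)):
  a_2 = (3)(4)(35/8) / ((2 - 4)(2 + 5)) = (105/2)/(-14) = -15/4
  a_0 = (1)(2)(-15/4) / ((0 - 4)(0 + 5)) = (-15/2)/(-20) = 3/8
Hence P_4(x) = 35 x^4/8 - 15 x^2/4 + 3/8.

P_4(x); series = 35 x^4/8 - 15 x^2/4 + 3/8


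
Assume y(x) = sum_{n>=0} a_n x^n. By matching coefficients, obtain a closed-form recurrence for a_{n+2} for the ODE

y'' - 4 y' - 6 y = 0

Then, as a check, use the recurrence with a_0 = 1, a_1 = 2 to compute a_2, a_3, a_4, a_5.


Substitute y = sum_n a_n x^n.
y''(x) has coefficient (n+2)(n+1) a_{n+2} at x^n;
-4 y'(x) has coefficient -4 (n+1) a_{n+1} at x^n;
-6 y(x) has coefficient -6 a_n at x^n.
Matching x^n: (n+2)(n+1) a_{n+2} - 4 (n+1) a_{n+1} - 6 a_n = 0.
Thus a_{n+2} = [4 (n+1) a_{n+1} + 6 a_n] / ((n+1)(n+2)).

Check with a_0 = 1, a_1 = 2 (apply the recurrence for n = 0, 1, 2, 3): a_0 = 1, a_1 = 2, a_2 = 7, a_3 = 34/3, a_4 = 89/6, a_5 = 229/15.

a_(n+2) = [4 (n+1) a_(n+1) + 6 a_n] / ((n+1)(n+2)); check: a_0 = 1, a_1 = 2, a_2 = 7, a_3 = 34/3, a_4 = 89/6, a_5 = 229/15


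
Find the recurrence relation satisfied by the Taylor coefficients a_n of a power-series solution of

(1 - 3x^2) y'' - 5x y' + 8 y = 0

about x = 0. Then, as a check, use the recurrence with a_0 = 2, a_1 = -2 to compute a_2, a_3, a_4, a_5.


Substitute y = sum_n a_n x^n.
(1 - 3 x^2) y'' contributes (n+2)(n+1) a_{n+2} - 3 n(n-1) a_n at x^n.
-5 x y'(x) contributes -5 n a_n at x^n.
8 y(x) contributes 8 a_n at x^n.
Matching x^n: (n+2)(n+1) a_{n+2} + (-3 n(n-1) - 5 n + 8) a_n = 0.
Thus a_{n+2} = (3 n(n-1) + 5 n - 8) / ((n+1)(n+2)) * a_n.

Check with a_0 = 2, a_1 = -2 (apply the recurrence for n = 0, 1, 2, 3): a_0 = 2, a_1 = -2, a_2 = -8, a_3 = 1, a_4 = -16/3, a_5 = 5/4.

a_(n+2) = (3 n(n-1) + 5 n - 8) / ((n+1)(n+2)) * a_n; check: a_0 = 2, a_1 = -2, a_2 = -8, a_3 = 1, a_4 = -16/3, a_5 = 5/4


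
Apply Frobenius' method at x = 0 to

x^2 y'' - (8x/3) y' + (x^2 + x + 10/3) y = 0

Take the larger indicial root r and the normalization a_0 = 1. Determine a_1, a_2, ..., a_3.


Write in Frobenius form y'' + (p(x)/x) y' + (q(x)/x^2) y = 0:
  p(x) = -8/3,  q(x) = x^2 + x + 10/3.
Indicial equation: r(r-1) + (-8/3) r + (10/3) = 0 -> roots r_1 = 2, r_2 = 5/3.
Take r = r_1 = 2. Let y(x) = x^r sum_{n>=0} a_n x^n with a_0 = 1.
Substitute y = x^r sum a_n x^n and match x^{r+n}. The recurrence is
  D(n) a_n + 1 a_{n-1} + 1 a_{n-2} = 0,  where D(n) = (r+n)(r+n-1) + (-8/3)(r+n) + (10/3).
  a_n = [-1 a_{n-1} - 1 a_{n-2}] / D(n).
Since the indicial polynomial factors as (r - r_1)(r - r_2), D(n) = (r_1 + n - r_1)(r_1 + n - r_2) = n(n + 1/3).
Evaluating step by step (a_0 = 1):
  n = 1: D(1) = 1(1 + 1/3) = 4/3; numerator = -1(1) = -1; a_1 = (-1)/(4/3) = -3/4
  n = 2: D(2) = 2(2 + 1/3) = 14/3; numerator = -1(-3/4) - 1(1) = -1/4; a_2 = (-1/4)/(14/3) = -3/56
  n = 3: D(3) = 3(3 + 1/3) = 10; numerator = -1(-3/56) - 1(-3/4) = 45/56; a_3 = (45/56)/(10) = 9/112

r = 2; a_0 = 1; a_1 = -3/4; a_2 = -3/56; a_3 = 9/112


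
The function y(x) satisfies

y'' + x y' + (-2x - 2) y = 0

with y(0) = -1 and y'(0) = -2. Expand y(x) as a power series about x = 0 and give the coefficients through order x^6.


Ansatz: y(x) = sum_{n>=0} a_n x^n, so y'(x) = sum_{n>=1} n a_n x^(n-1) and y''(x) = sum_{n>=2} n(n-1) a_n x^(n-2).
Substitute into P(x) y'' + Q(x) y' + R(x) y = 0 with P(x) = 1, Q(x) = x, R(x) = -2x - 2, and match powers of x.
Initial conditions: a_0 = -1, a_1 = -2.
Setting the coefficient of each power of x to zero and solving order by order (substituting the coefficients already found):
  x^0: 2 a_2 - 2 a_0 = 0  ->  2 a_2 = 2 a_0 = -2  ->  a_2 = -1
  x^1: 6 a_3 - a_1 - 2 a_0 = 0  ->  6 a_3 = a_1 + 2 a_0 = -4  ->  a_3 = -2/3
  x^2: 12 a_4 - 2 a_1 = 0  ->  12 a_4 = 2 a_1 = -4  ->  a_4 = -1/3
  x^3: 20 a_5 + a_3 - 2 a_2 = 0  ->  20 a_5 = -a_3 + 2 a_2 = -4/3  ->  a_5 = -1/15
  x^4: 30 a_6 + 2 a_4 - 2 a_3 = 0  ->  30 a_6 = -2 a_4 + 2 a_3 = -2/3  ->  a_6 = -1/45
Truncated series: y(x) = -1 - 2 x - x^2 - (2/3) x^3 - (1/3) x^4 - (1/15) x^5 - (1/45) x^6 + O(x^7).

a_0 = -1; a_1 = -2; a_2 = -1; a_3 = -2/3; a_4 = -1/3; a_5 = -1/15; a_6 = -1/45


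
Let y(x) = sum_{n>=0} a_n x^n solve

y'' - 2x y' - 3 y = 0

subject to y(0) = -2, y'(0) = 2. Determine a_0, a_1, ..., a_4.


Ansatz: y(x) = sum_{n>=0} a_n x^n, so y'(x) = sum_{n>=1} n a_n x^(n-1) and y''(x) = sum_{n>=2} n(n-1) a_n x^(n-2).
Substitute into P(x) y'' + Q(x) y' + R(x) y = 0 with P(x) = 1, Q(x) = -2x, R(x) = -3, and match powers of x.
Initial conditions: a_0 = -2, a_1 = 2.
Setting the coefficient of each power of x to zero and solving order by order (substituting the coefficients already found):
  x^0: 2 a_2 - 3 a_0 = 0  ->  2 a_2 = 3 a_0 = -6  ->  a_2 = -3
  x^1: 6 a_3 - 5 a_1 = 0  ->  6 a_3 = 5 a_1 = 10  ->  a_3 = 5/3
  x^2: 12 a_4 - 7 a_2 = 0  ->  12 a_4 = 7 a_2 = -21  ->  a_4 = -7/4
Truncated series: y(x) = -2 + 2 x - 3 x^2 + (5/3) x^3 - (7/4) x^4 + O(x^5).

a_0 = -2; a_1 = 2; a_2 = -3; a_3 = 5/3; a_4 = -7/4


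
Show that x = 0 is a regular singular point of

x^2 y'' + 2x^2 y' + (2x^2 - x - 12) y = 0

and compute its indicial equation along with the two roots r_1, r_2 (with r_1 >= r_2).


Divide by x^2 to reach normal form y'' + P_1(x) y' + P_2(x) y = 0 with P_1(x) = 2 and P_2(x) = 2 - 1/x - 12/x^2.
x = 0 is a singular point because the y-coefficient 2 - 1/x - 12/x^2 has a pole at x = 0.
It is a regular singular point because x P_1(x) = p(x) = 2x and x^2 P_2(x) = q(x) = 2x^2 - x - 12 are polynomials, hence analytic at x = 0.
p(0) = 0,  q(0) = -12.
Indicial equation: r(r-1) + p(0) r + q(0) = 0, i.e. r^2 + (p(0) - 1) r + q(0) = 0, i.e. r^2 - 1 r - 12 = 0.
Discriminant: (-1)^2 - 4(-12) = 49, so r = (1 ± 7)/2.
Solving: r_1 = 4, r_2 = -3.

indicial: r^2 - 1 r - 12 = 0; roots r_1 = 4, r_2 = -3


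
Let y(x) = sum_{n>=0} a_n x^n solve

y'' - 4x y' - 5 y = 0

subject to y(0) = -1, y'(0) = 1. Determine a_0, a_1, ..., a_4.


Ansatz: y(x) = sum_{n>=0} a_n x^n, so y'(x) = sum_{n>=1} n a_n x^(n-1) and y''(x) = sum_{n>=2} n(n-1) a_n x^(n-2).
Substitute into P(x) y'' + Q(x) y' + R(x) y = 0 with P(x) = 1, Q(x) = -4x, R(x) = -5, and match powers of x.
Initial conditions: a_0 = -1, a_1 = 1.
Setting the coefficient of each power of x to zero and solving order by order (substituting the coefficients already found):
  x^0: 2 a_2 - 5 a_0 = 0  ->  2 a_2 = 5 a_0 = -5  ->  a_2 = -5/2
  x^1: 6 a_3 - 9 a_1 = 0  ->  6 a_3 = 9 a_1 = 9  ->  a_3 = 3/2
  x^2: 12 a_4 - 13 a_2 = 0  ->  12 a_4 = 13 a_2 = -65/2  ->  a_4 = -65/24
Truncated series: y(x) = -1 + x - (5/2) x^2 + (3/2) x^3 - (65/24) x^4 + O(x^5).

a_0 = -1; a_1 = 1; a_2 = -5/2; a_3 = 3/2; a_4 = -65/24


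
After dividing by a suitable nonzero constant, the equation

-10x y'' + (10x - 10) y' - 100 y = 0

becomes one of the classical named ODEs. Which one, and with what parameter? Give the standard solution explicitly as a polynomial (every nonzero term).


All three coefficients share the factor -10; dividing through by -10 gives  x y'' + (1 - x) y' + 10 y = 0.
This matches the Laguerre equation x y'' + (1 - x) y' + n y = 0 with n = 10; the polynomial solution is L_10(x).
With y = sum_k a_k x^k, matching x^k gives (k+1)k a_{k+1} + (k+1) a_{k+1} - k a_k + n a_k = 0, i.e. (k+1)^2 a_{k+1} = (k - n) a_k = (k - 10) a_k. The right side vanishes at k = 10, so the series terminates at degree 10.
Standard normalization L_n(0) = 1 gives a_0 = 1. Work upward with a_{k+1} = (k - 10) a_k / (k+1)^2:
  a_1 = (0 - 10)(1) / 1^2 = -10/1 = -10
  a_2 = (1 - 10)(-10) / 2^2 = 90/4 = 45/2
  a_3 = (2 - 10)(45/2) / 3^2 = -180/9 = -20
  a_4 = (3 - 10)(-20) / 4^2 = 140/16 = 35/4
  a_5 = (4 - 10)(35/4) / 5^2 = (-105/2)/25 = -21/10
  a_6 = (5 - 10)(-21/10) / 6^2 = (21/2)/36 = 7/24
  a_7 = (6 - 10)(7/24) / 7^2 = (-7/6)/49 = -1/42
  a_8 = (7 - 10)(-1/42) / 8^2 = (1/14)/64 = 1/896
  a_9 = (8 - 10)(1/896) / 9^2 = (-1/448)/81 = -1/36288
  a_10 = (9 - 10)(-1/36288) / 10^2 = (1/36288)/100 = 1/3628800
Hence L_10(x) = x^10/3628800 - x^9/36288 + x^8/896 - x^7/42 + 7 x^6/24 - 21 x^5/10 + 35 x^4/4 - 20 x^3 + 45 x^2/2 - 10 x + 1.

L_10(x); series = x^10/3628800 - x^9/36288 + x^8/896 - x^7/42 + 7 x^6/24 - 21 x^5/10 + 35 x^4/4 - 20 x^3 + 45 x^2/2 - 10 x + 1


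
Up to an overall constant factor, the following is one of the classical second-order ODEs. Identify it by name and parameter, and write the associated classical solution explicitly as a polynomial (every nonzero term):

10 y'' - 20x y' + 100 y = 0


All three coefficients share the factor 10; dividing through by 10 gives  y'' - 2x y' + 10 y = 0.
This matches the Hermite equation y'' - 2x y' + 2n y = 0 with 2n = 10, so n = 5; the polynomial solution is H_5(x).
With y = sum_k a_k x^k, matching x^k gives (k+2)(k+1) a_{k+2} = 2(k - n) a_k = 2(k - 5) a_k. The right side vanishes at k = 5, so the series with the parity of 5 terminates at degree 5.
Standard normalization: leading coefficient of H_n is 2^n, so a_5 = 2^5 = 32. Work downward with a_k = (k+1)(k+2) a_{k+2} / (2(k - n)):
  a_3 = (4)(5)(32) / (2(3 - 5)) = 640/(-4) = -160
  a_1 = (2)(3)(-160) / (2(1 - 5)) = -960/(-8) = 120
Hence H_5(x) = 32 x^5 - 160 x^3 + 120 x.

H_5(x); series = 32 x^5 - 160 x^3 + 120 x


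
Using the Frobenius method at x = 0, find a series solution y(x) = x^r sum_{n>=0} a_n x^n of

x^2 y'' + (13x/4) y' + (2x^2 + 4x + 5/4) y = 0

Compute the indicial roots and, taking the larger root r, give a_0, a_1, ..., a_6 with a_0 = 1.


Write in Frobenius form y'' + (p(x)/x) y' + (q(x)/x^2) y = 0:
  p(x) = 13/4,  q(x) = 2x^2 + 4x + 5/4.
Indicial equation: r(r-1) + (13/4) r + (5/4) = 0 -> roots r_1 = -1, r_2 = -5/4.
Take r = r_1 = -1. Let y(x) = x^r sum_{n>=0} a_n x^n with a_0 = 1.
Substitute y = x^r sum a_n x^n and match x^{r+n}. The recurrence is
  D(n) a_n + 4 a_{n-1} + 2 a_{n-2} = 0,  where D(n) = (r+n)(r+n-1) + (13/4)(r+n) + (5/4).
  a_n = [-4 a_{n-1} - 2 a_{n-2}] / D(n).
Since the indicial polynomial factors as (r - r_1)(r - r_2), D(n) = (r_1 + n - r_1)(r_1 + n - r_2) = n(n + 1/4).
Evaluating step by step (a_0 = 1):
  n = 1: D(1) = 1(1 + 1/4) = 5/4; numerator = -4(1) = -4; a_1 = (-4)/(5/4) = -16/5
  n = 2: D(2) = 2(2 + 1/4) = 9/2; numerator = -4(-16/5) - 2(1) = 54/5; a_2 = (54/5)/(9/2) = 12/5
  n = 3: D(3) = 3(3 + 1/4) = 39/4; numerator = -4(12/5) - 2(-16/5) = -16/5; a_3 = (-16/5)/(39/4) = -64/195
  n = 4: D(4) = 4(4 + 1/4) = 17; numerator = -4(-64/195) - 2(12/5) = -136/39; a_4 = (-136/39)/(17) = -8/39
  n = 5: D(5) = 5(5 + 1/4) = 105/4; numerator = -4(-8/39) - 2(-64/195) = 96/65; a_5 = (96/65)/(105/4) = 128/2275
  n = 6: D(6) = 6(6 + 1/4) = 75/2; numerator = -4(128/2275) - 2(-8/39) = 1264/6825; a_6 = (1264/6825)/(75/2) = 2528/511875

r = -1; a_0 = 1; a_1 = -16/5; a_2 = 12/5; a_3 = -64/195; a_4 = -8/39; a_5 = 128/2275; a_6 = 2528/511875


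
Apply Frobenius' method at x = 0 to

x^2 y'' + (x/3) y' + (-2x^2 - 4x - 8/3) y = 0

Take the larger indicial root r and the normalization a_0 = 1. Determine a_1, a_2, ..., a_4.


Write in Frobenius form y'' + (p(x)/x) y' + (q(x)/x^2) y = 0:
  p(x) = 1/3,  q(x) = -2x^2 - 4x - 8/3.
Indicial equation: r(r-1) + (1/3) r + (-8/3) = 0 -> roots r_1 = 2, r_2 = -4/3.
Take r = r_1 = 2. Let y(x) = x^r sum_{n>=0} a_n x^n with a_0 = 1.
Substitute y = x^r sum a_n x^n and match x^{r+n}. The recurrence is
  D(n) a_n - 4 a_{n-1} - 2 a_{n-2} = 0,  where D(n) = (r+n)(r+n-1) + (1/3)(r+n) + (-8/3).
  a_n = [4 a_{n-1} + 2 a_{n-2}] / D(n).
Since the indicial polynomial factors as (r - r_1)(r - r_2), D(n) = (r_1 + n - r_1)(r_1 + n - r_2) = n(n + 10/3).
Evaluating step by step (a_0 = 1):
  n = 1: D(1) = 1(1 + 10/3) = 13/3; numerator = 4(1) = 4; a_1 = (4)/(13/3) = 12/13
  n = 2: D(2) = 2(2 + 10/3) = 32/3; numerator = 4(12/13) + 2(1) = 74/13; a_2 = (74/13)/(32/3) = 111/208
  n = 3: D(3) = 3(3 + 10/3) = 19; numerator = 4(111/208) + 2(12/13) = 207/52; a_3 = (207/52)/(19) = 207/988
  n = 4: D(4) = 4(4 + 10/3) = 88/3; numerator = 4(207/988) + 2(111/208) = 3765/1976; a_4 = (3765/1976)/(88/3) = 11295/173888

r = 2; a_0 = 1; a_1 = 12/13; a_2 = 111/208; a_3 = 207/988; a_4 = 11295/173888


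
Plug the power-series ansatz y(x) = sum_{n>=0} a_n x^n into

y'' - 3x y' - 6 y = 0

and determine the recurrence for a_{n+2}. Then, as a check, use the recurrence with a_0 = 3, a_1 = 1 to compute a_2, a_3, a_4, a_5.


Substitute y = sum_n a_n x^n.
y''(x) has coefficient (n+2)(n+1) a_{n+2} at x^n;
-3 x y'(x) has coefficient -3 n a_n at x^n (shift);
-6 y(x) has coefficient -6 a_n at x^n.
Matching x^n: (n+2)(n+1) a_{n+2} + (-3n - 6) a_n = 0.
Thus a_{n+2} = (3n + 6) / ((n+1)(n+2)) * a_n.

Check with a_0 = 3, a_1 = 1 (apply the recurrence for n = 0, 1, 2, 3): a_0 = 3, a_1 = 1, a_2 = 9, a_3 = 3/2, a_4 = 9, a_5 = 9/8.

a_(n+2) = (3n + 6) / ((n+1)(n+2)) * a_n; check: a_0 = 3, a_1 = 1, a_2 = 9, a_3 = 3/2, a_4 = 9, a_5 = 9/8


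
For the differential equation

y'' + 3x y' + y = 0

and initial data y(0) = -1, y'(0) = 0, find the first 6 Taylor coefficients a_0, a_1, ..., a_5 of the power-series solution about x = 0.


Ansatz: y(x) = sum_{n>=0} a_n x^n, so y'(x) = sum_{n>=1} n a_n x^(n-1) and y''(x) = sum_{n>=2} n(n-1) a_n x^(n-2).
Substitute into P(x) y'' + Q(x) y' + R(x) y = 0 with P(x) = 1, Q(x) = 3x, R(x) = 1, and match powers of x.
Initial conditions: a_0 = -1, a_1 = 0.
Setting the coefficient of each power of x to zero and solving order by order (substituting the coefficients already found):
  x^0: 2 a_2 + a_0 = 0  ->  2 a_2 = -a_0 = 1  ->  a_2 = 1/2
  x^1: 6 a_3 + 4 a_1 = 0  ->  6 a_3 = -4 a_1 = 0  ->  a_3 = 0
  x^2: 12 a_4 + 7 a_2 = 0  ->  12 a_4 = -7 a_2 = -7/2  ->  a_4 = -7/24
  x^3: 20 a_5 + 10 a_3 = 0  ->  20 a_5 = -10 a_3 = 0  ->  a_5 = 0
Truncated series: y(x) = -1 + (1/2) x^2 - (7/24) x^4 + O(x^6).

a_0 = -1; a_1 = 0; a_2 = 1/2; a_3 = 0; a_4 = -7/24; a_5 = 0


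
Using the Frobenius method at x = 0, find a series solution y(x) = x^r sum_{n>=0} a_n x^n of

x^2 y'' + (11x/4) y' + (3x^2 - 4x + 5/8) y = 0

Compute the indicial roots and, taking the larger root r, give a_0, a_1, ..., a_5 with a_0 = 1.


Write in Frobenius form y'' + (p(x)/x) y' + (q(x)/x^2) y = 0:
  p(x) = 11/4,  q(x) = 3x^2 - 4x + 5/8.
Indicial equation: r(r-1) + (11/4) r + (5/8) = 0 -> roots r_1 = -1/2, r_2 = -5/4.
Take r = r_1 = -1/2. Let y(x) = x^r sum_{n>=0} a_n x^n with a_0 = 1.
Substitute y = x^r sum a_n x^n and match x^{r+n}. The recurrence is
  D(n) a_n - 4 a_{n-1} + 3 a_{n-2} = 0,  where D(n) = (r+n)(r+n-1) + (11/4)(r+n) + (5/8).
  a_n = [4 a_{n-1} - 3 a_{n-2}] / D(n).
Since the indicial polynomial factors as (r - r_1)(r - r_2), D(n) = (r_1 + n - r_1)(r_1 + n - r_2) = n(n + 3/4).
Evaluating step by step (a_0 = 1):
  n = 1: D(1) = 1(1 + 3/4) = 7/4; numerator = 4(1) = 4; a_1 = (4)/(7/4) = 16/7
  n = 2: D(2) = 2(2 + 3/4) = 11/2; numerator = 4(16/7) - 3(1) = 43/7; a_2 = (43/7)/(11/2) = 86/77
  n = 3: D(3) = 3(3 + 3/4) = 45/4; numerator = 4(86/77) - 3(16/7) = -184/77; a_3 = (-184/77)/(45/4) = -736/3465
  n = 4: D(4) = 4(4 + 3/4) = 19; numerator = 4(-736/3465) - 3(86/77) = -14554/3465; a_4 = (-14554/3465)/(19) = -766/3465
  n = 5: D(5) = 5(5 + 3/4) = 115/4; numerator = 4(-766/3465) - 3(-736/3465) = -856/3465; a_5 = (-856/3465)/(115/4) = -3424/398475

r = -1/2; a_0 = 1; a_1 = 16/7; a_2 = 86/77; a_3 = -736/3465; a_4 = -766/3465; a_5 = -3424/398475


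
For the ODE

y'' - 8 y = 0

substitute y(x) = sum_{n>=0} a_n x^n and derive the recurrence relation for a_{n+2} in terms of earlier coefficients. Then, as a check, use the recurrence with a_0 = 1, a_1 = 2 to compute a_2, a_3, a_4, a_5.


Substitute y = sum_n a_n x^n into y'' + (const) y = 0.
y''(x) = sum_{n>=0} (n+2)(n+1) a_{n+2} x^n.
The ODE becomes sum_n [(n+2)(n+1) a_{n+2} - 8 a_n] x^n = 0.
Setting each coefficient to zero gives the recurrence:
  (n+2)(n+1) a_{n+2} - 8 a_n = 0,
  a_{n+2} = 8 / ((n+1)(n+2)) a_n.

Check with a_0 = 1, a_1 = 2 (apply the recurrence for n = 0, 1, 2, 3): a_0 = 1, a_1 = 2, a_2 = 4, a_3 = 8/3, a_4 = 8/3, a_5 = 16/15.

a_{n+2} = 8/((n+1)(n+2)) * a_n; check: a_0 = 1, a_1 = 2, a_2 = 4, a_3 = 8/3, a_4 = 8/3, a_5 = 16/15


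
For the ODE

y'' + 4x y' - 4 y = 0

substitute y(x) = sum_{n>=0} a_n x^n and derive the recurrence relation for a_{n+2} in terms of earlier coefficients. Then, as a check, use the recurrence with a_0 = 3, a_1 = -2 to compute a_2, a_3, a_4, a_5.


Substitute y = sum_n a_n x^n.
y''(x) has coefficient (n+2)(n+1) a_{n+2} at x^n;
4 x y'(x) has coefficient 4 n a_n at x^n (shift);
-4 y(x) has coefficient -4 a_n at x^n.
Matching x^n: (n+2)(n+1) a_{n+2} + (4n - 4) a_n = 0.
Thus a_{n+2} = (-4n + 4) / ((n+1)(n+2)) * a_n.

Check with a_0 = 3, a_1 = -2 (apply the recurrence for n = 0, 1, 2, 3): a_0 = 3, a_1 = -2, a_2 = 6, a_3 = 0, a_4 = -2, a_5 = 0.

a_(n+2) = (-4n + 4) / ((n+1)(n+2)) * a_n; check: a_0 = 3, a_1 = -2, a_2 = 6, a_3 = 0, a_4 = -2, a_5 = 0


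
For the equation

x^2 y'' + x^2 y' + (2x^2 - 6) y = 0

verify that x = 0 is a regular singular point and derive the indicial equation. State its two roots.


Divide by x^2 to reach normal form y'' + P_1(x) y' + P_2(x) y = 0 with P_1(x) = 1 and P_2(x) = 2 - 6/x^2.
x = 0 is a singular point because the y-coefficient 2 - 6/x^2 has a pole at x = 0.
It is a regular singular point because x P_1(x) = p(x) = x and x^2 P_2(x) = q(x) = 2x^2 - 6 are polynomials, hence analytic at x = 0.
p(0) = 0,  q(0) = -6.
Indicial equation: r(r-1) + p(0) r + q(0) = 0, i.e. r^2 + (p(0) - 1) r + q(0) = 0, i.e. r^2 - 1 r - 6 = 0.
Discriminant: (-1)^2 - 4(-6) = 25, so r = (1 ± 5)/2.
Solving: r_1 = 3, r_2 = -2.

indicial: r^2 - 1 r - 6 = 0; roots r_1 = 3, r_2 = -2


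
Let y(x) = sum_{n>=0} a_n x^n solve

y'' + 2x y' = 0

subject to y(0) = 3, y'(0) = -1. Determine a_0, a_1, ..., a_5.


Ansatz: y(x) = sum_{n>=0} a_n x^n, so y'(x) = sum_{n>=1} n a_n x^(n-1) and y''(x) = sum_{n>=2} n(n-1) a_n x^(n-2).
Substitute into P(x) y'' + Q(x) y' + R(x) y = 0 with P(x) = 1, Q(x) = 2x, R(x) = 0, and match powers of x.
Initial conditions: a_0 = 3, a_1 = -1.
Setting the coefficient of each power of x to zero and solving order by order (substituting the coefficients already found):
  x^0: 2 a_2 = 0  ->  a_2 = 0
  x^1: 6 a_3 + 2 a_1 = 0  ->  6 a_3 = -2 a_1 = 2  ->  a_3 = 1/3
  x^2: 12 a_4 + 4 a_2 = 0  ->  12 a_4 = -4 a_2 = 0  ->  a_4 = 0
  x^3: 20 a_5 + 6 a_3 = 0  ->  20 a_5 = -6 a_3 = -2  ->  a_5 = -1/10
Truncated series: y(x) = 3 - x + (1/3) x^3 - (1/10) x^5 + O(x^6).

a_0 = 3; a_1 = -1; a_2 = 0; a_3 = 1/3; a_4 = 0; a_5 = -1/10


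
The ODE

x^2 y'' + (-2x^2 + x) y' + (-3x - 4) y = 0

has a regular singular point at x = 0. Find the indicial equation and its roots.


Divide by x^2 to reach normal form y'' + P_1(x) y' + P_2(x) y = 0 with P_1(x) = -2 + 1/x and P_2(x) = -3/x - 4/x^2.
x = 0 is a singular point because the y'-coefficient -2 + 1/x has a pole at x = 0 and the y-coefficient -3/x - 4/x^2 has a pole at x = 0.
It is a regular singular point because x P_1(x) = p(x) = 1 - 2x and x^2 P_2(x) = q(x) = -3x - 4 are polynomials, hence analytic at x = 0.
p(0) = 1,  q(0) = -4.
Indicial equation: r(r-1) + p(0) r + q(0) = 0, i.e. r^2 + (p(0) - 1) r + q(0) = 0, i.e. r^2 - 4 = 0.
Discriminant: (0)^2 - 4(-4) = 16, so r = (0 ± 4)/2.
Solving: r_1 = 2, r_2 = -2.

indicial: r^2 - 4 = 0; roots r_1 = 2, r_2 = -2


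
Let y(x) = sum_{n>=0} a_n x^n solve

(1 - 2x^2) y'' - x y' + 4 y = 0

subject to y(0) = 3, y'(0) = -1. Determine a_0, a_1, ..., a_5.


Ansatz: y(x) = sum_{n>=0} a_n x^n, so y'(x) = sum_{n>=1} n a_n x^(n-1) and y''(x) = sum_{n>=2} n(n-1) a_n x^(n-2).
Substitute into P(x) y'' + Q(x) y' + R(x) y = 0 with P(x) = 1 - 2x^2, Q(x) = -x, R(x) = 4, and match powers of x.
Initial conditions: a_0 = 3, a_1 = -1.
Setting the coefficient of each power of x to zero and solving order by order (substituting the coefficients already found):
  x^0: 2 a_2 + 4 a_0 = 0  ->  2 a_2 = -4 a_0 = -12  ->  a_2 = -6
  x^1: 6 a_3 + 3 a_1 = 0  ->  6 a_3 = -3 a_1 = 3  ->  a_3 = 1/2
  x^2: 12 a_4 - 2 a_2 = 0  ->  12 a_4 = 2 a_2 = -12  ->  a_4 = -1
  x^3: 20 a_5 - 11 a_3 = 0  ->  20 a_5 = 11 a_3 = 11/2  ->  a_5 = 11/40
Truncated series: y(x) = 3 - x - 6 x^2 + (1/2) x^3 - x^4 + (11/40) x^5 + O(x^6).

a_0 = 3; a_1 = -1; a_2 = -6; a_3 = 1/2; a_4 = -1; a_5 = 11/40


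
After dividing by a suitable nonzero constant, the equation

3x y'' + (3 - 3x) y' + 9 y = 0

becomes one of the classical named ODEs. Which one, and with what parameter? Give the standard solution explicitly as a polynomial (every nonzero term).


All three coefficients share the factor 3; dividing through by 3 gives  x y'' + (1 - x) y' + 3 y = 0.
This matches the Laguerre equation x y'' + (1 - x) y' + n y = 0 with n = 3; the polynomial solution is L_3(x).
With y = sum_k a_k x^k, matching x^k gives (k+1)k a_{k+1} + (k+1) a_{k+1} - k a_k + n a_k = 0, i.e. (k+1)^2 a_{k+1} = (k - n) a_k = (k - 3) a_k. The right side vanishes at k = 3, so the series terminates at degree 3.
Standard normalization L_n(0) = 1 gives a_0 = 1. Work upward with a_{k+1} = (k - 3) a_k / (k+1)^2:
  a_1 = (0 - 3)(1) / 1^2 = -3/1 = -3
  a_2 = (1 - 3)(-3) / 2^2 = 6/4 = 3/2
  a_3 = (2 - 3)(3/2) / 3^2 = (-3/2)/9 = -1/6
Hence L_3(x) = -x^3/6 + 3 x^2/2 - 3 x + 1.

L_3(x); series = -x^3/6 + 3 x^2/2 - 3 x + 1


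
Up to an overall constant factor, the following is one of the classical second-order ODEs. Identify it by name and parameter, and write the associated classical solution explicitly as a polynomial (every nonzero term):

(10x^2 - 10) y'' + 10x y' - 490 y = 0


All three coefficients share the factor -10; dividing through by -10 gives  (1 - x^2) y'' - x y' + 49 y = 0.
This matches the Chebyshev equation (1 - x^2) y'' - x y' + n^2 y = 0 (note the -x y' term, not -2x y') with n^2 = 49, so n = 7; the polynomial solution is T_7(x).
With y = sum_k a_k x^k, matching x^k gives (k+2)(k+1) a_{k+2} = (k^2 - n^2) a_k = (k - 7)(k + 7) a_k. The right side vanishes at k = 7, so the series with the parity of 7 terminates at degree 7.
Standard normalization: leading coefficient of T_n is 2^(n-1), so a_7 = 2^6 = 64. Work downward with a_k = (k+1)(k+2) a_{k+2} / ((k - 7)(k + 7)):
  a_5 = (6)(7)(64) / ((5 - 7)(5 + 7)) = 2688/(-24) = -112
  a_3 = (4)(5)(-112) / ((3 - 7)(3 + 7)) = -2240/(-40) = 56
  a_1 = (2)(3)(56) / ((1 - 7)(1 + 7)) = 336/(-48) = -7
Hence T_7(x) = 64 x^7 - 112 x^5 + 56 x^3 - 7 x.

T_7(x); series = 64 x^7 - 112 x^5 + 56 x^3 - 7 x


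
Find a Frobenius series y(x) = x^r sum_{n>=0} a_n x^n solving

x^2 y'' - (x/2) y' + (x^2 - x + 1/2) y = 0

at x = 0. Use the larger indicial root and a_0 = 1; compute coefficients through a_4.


Write in Frobenius form y'' + (p(x)/x) y' + (q(x)/x^2) y = 0:
  p(x) = -1/2,  q(x) = x^2 - x + 1/2.
Indicial equation: r(r-1) + (-1/2) r + (1/2) = 0 -> roots r_1 = 1, r_2 = 1/2.
Take r = r_1 = 1. Let y(x) = x^r sum_{n>=0} a_n x^n with a_0 = 1.
Substitute y = x^r sum a_n x^n and match x^{r+n}. The recurrence is
  D(n) a_n - 1 a_{n-1} + 1 a_{n-2} = 0,  where D(n) = (r+n)(r+n-1) + (-1/2)(r+n) + (1/2).
  a_n = [1 a_{n-1} - 1 a_{n-2}] / D(n).
Since the indicial polynomial factors as (r - r_1)(r - r_2), D(n) = (r_1 + n - r_1)(r_1 + n - r_2) = n(n + 1/2).
Evaluating step by step (a_0 = 1):
  n = 1: D(1) = 1(1 + 1/2) = 3/2; numerator = 1(1) = 1; a_1 = (1)/(3/2) = 2/3
  n = 2: D(2) = 2(2 + 1/2) = 5; numerator = 1(2/3) - 1(1) = -1/3; a_2 = (-1/3)/(5) = -1/15
  n = 3: D(3) = 3(3 + 1/2) = 21/2; numerator = 1(-1/15) - 1(2/3) = -11/15; a_3 = (-11/15)/(21/2) = -22/315
  n = 4: D(4) = 4(4 + 1/2) = 18; numerator = 1(-22/315) - 1(-1/15) = -1/315; a_4 = (-1/315)/(18) = -1/5670

r = 1; a_0 = 1; a_1 = 2/3; a_2 = -1/15; a_3 = -22/315; a_4 = -1/5670


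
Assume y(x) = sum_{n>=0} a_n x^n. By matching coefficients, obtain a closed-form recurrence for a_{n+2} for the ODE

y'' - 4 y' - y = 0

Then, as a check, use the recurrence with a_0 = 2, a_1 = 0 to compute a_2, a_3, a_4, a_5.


Substitute y = sum_n a_n x^n.
y''(x) has coefficient (n+2)(n+1) a_{n+2} at x^n;
-4 y'(x) has coefficient -4 (n+1) a_{n+1} at x^n;
-y(x) has coefficient -1 a_n at x^n.
Matching x^n: (n+2)(n+1) a_{n+2} - 4 (n+1) a_{n+1} - 1 a_n = 0.
Thus a_{n+2} = [4 (n+1) a_{n+1} + 1 a_n] / ((n+1)(n+2)).

Check with a_0 = 2, a_1 = 0 (apply the recurrence for n = 0, 1, 2, 3): a_0 = 2, a_1 = 0, a_2 = 1, a_3 = 4/3, a_4 = 17/12, a_5 = 6/5.

a_(n+2) = [4 (n+1) a_(n+1) + 1 a_n] / ((n+1)(n+2)); check: a_0 = 2, a_1 = 0, a_2 = 1, a_3 = 4/3, a_4 = 17/12, a_5 = 6/5
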